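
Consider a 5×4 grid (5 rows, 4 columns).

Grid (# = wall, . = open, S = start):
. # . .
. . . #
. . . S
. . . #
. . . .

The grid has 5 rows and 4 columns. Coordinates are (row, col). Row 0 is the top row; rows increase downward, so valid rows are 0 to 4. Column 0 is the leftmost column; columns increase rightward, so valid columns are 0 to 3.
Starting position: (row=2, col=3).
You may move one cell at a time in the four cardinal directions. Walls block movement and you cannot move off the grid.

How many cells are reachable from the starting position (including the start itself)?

BFS flood-fill from (row=2, col=3):
  Distance 0: (row=2, col=3)
  Distance 1: (row=2, col=2)
  Distance 2: (row=1, col=2), (row=2, col=1), (row=3, col=2)
  Distance 3: (row=0, col=2), (row=1, col=1), (row=2, col=0), (row=3, col=1), (row=4, col=2)
  Distance 4: (row=0, col=3), (row=1, col=0), (row=3, col=0), (row=4, col=1), (row=4, col=3)
  Distance 5: (row=0, col=0), (row=4, col=0)
Total reachable: 17 (grid has 17 open cells total)

Answer: Reachable cells: 17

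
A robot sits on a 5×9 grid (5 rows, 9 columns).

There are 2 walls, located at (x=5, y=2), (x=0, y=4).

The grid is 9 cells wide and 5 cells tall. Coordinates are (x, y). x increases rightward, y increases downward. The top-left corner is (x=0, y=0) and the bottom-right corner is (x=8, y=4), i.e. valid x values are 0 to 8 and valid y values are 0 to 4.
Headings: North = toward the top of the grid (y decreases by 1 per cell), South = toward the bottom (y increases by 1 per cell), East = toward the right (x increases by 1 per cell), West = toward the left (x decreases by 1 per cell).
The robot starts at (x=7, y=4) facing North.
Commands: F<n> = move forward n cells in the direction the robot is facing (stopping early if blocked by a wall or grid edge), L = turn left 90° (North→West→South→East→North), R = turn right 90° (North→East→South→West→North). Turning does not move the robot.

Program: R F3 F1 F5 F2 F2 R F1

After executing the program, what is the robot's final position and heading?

Start: (x=7, y=4), facing North
  R: turn right, now facing East
  F3: move forward 1/3 (blocked), now at (x=8, y=4)
  F1: move forward 0/1 (blocked), now at (x=8, y=4)
  F5: move forward 0/5 (blocked), now at (x=8, y=4)
  F2: move forward 0/2 (blocked), now at (x=8, y=4)
  F2: move forward 0/2 (blocked), now at (x=8, y=4)
  R: turn right, now facing South
  F1: move forward 0/1 (blocked), now at (x=8, y=4)
Final: (x=8, y=4), facing South

Answer: Final position: (x=8, y=4), facing South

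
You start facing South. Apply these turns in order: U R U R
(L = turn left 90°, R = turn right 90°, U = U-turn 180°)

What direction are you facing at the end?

Start: South
  U (U-turn (180°)) -> North
  R (right (90° clockwise)) -> East
  U (U-turn (180°)) -> West
  R (right (90° clockwise)) -> North
Final: North

Answer: Final heading: North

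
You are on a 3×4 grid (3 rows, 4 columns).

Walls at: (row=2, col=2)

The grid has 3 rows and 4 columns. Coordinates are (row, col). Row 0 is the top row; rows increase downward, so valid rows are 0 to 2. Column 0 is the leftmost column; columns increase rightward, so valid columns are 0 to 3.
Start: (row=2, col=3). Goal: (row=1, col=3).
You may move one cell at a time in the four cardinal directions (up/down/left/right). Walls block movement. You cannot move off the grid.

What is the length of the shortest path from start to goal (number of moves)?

BFS from (row=2, col=3) until reaching (row=1, col=3):
  Distance 0: (row=2, col=3)
  Distance 1: (row=1, col=3)  <- goal reached here
One shortest path (1 moves): (row=2, col=3) -> (row=1, col=3)

Answer: Shortest path length: 1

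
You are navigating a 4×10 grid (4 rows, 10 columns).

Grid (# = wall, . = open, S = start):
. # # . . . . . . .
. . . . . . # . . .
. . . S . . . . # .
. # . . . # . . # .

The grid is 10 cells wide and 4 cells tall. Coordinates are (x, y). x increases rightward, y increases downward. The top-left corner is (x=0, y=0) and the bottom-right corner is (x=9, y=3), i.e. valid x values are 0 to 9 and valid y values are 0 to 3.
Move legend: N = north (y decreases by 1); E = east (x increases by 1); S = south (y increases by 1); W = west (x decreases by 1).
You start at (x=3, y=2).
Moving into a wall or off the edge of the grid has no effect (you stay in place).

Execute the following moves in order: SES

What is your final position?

Start: (x=3, y=2)
  S (south): (x=3, y=2) -> (x=3, y=3)
  E (east): (x=3, y=3) -> (x=4, y=3)
  S (south): blocked, stay at (x=4, y=3)
Final: (x=4, y=3)

Answer: Final position: (x=4, y=3)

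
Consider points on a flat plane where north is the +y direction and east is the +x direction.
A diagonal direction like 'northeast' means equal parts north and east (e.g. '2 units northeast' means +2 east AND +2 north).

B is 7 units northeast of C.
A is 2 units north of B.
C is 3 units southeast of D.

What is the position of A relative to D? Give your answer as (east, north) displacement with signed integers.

Answer: A is at (east=10, north=6) relative to D.

Derivation:
Place D at the origin (east=0, north=0).
  C is 3 units southeast of D: delta (east=+3, north=-3); C at (east=3, north=-3).
  B is 7 units northeast of C: delta (east=+7, north=+7); B at (east=10, north=4).
  A is 2 units north of B: delta (east=+0, north=+2); A at (east=10, north=6).
Therefore A relative to D: (east=10, north=6).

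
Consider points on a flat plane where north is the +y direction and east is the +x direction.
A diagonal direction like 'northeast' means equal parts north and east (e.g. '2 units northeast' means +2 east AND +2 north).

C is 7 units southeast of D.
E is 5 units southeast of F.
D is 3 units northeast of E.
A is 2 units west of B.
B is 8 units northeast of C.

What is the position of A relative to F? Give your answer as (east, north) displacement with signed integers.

Answer: A is at (east=21, north=-1) relative to F.

Derivation:
Place F at the origin (east=0, north=0).
  E is 5 units southeast of F: delta (east=+5, north=-5); E at (east=5, north=-5).
  D is 3 units northeast of E: delta (east=+3, north=+3); D at (east=8, north=-2).
  C is 7 units southeast of D: delta (east=+7, north=-7); C at (east=15, north=-9).
  B is 8 units northeast of C: delta (east=+8, north=+8); B at (east=23, north=-1).
  A is 2 units west of B: delta (east=-2, north=+0); A at (east=21, north=-1).
Therefore A relative to F: (east=21, north=-1).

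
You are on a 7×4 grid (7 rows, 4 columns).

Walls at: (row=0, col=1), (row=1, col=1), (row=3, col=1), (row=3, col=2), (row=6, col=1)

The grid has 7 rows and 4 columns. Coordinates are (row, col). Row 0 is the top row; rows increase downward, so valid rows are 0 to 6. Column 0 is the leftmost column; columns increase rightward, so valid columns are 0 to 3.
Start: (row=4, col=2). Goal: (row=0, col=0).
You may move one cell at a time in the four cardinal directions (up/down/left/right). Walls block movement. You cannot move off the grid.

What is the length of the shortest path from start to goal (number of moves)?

Answer: Shortest path length: 6

Derivation:
BFS from (row=4, col=2) until reaching (row=0, col=0):
  Distance 0: (row=4, col=2)
  Distance 1: (row=4, col=1), (row=4, col=3), (row=5, col=2)
  Distance 2: (row=3, col=3), (row=4, col=0), (row=5, col=1), (row=5, col=3), (row=6, col=2)
  Distance 3: (row=2, col=3), (row=3, col=0), (row=5, col=0), (row=6, col=3)
  Distance 4: (row=1, col=3), (row=2, col=0), (row=2, col=2), (row=6, col=0)
  Distance 5: (row=0, col=3), (row=1, col=0), (row=1, col=2), (row=2, col=1)
  Distance 6: (row=0, col=0), (row=0, col=2)  <- goal reached here
One shortest path (6 moves): (row=4, col=2) -> (row=4, col=1) -> (row=4, col=0) -> (row=3, col=0) -> (row=2, col=0) -> (row=1, col=0) -> (row=0, col=0)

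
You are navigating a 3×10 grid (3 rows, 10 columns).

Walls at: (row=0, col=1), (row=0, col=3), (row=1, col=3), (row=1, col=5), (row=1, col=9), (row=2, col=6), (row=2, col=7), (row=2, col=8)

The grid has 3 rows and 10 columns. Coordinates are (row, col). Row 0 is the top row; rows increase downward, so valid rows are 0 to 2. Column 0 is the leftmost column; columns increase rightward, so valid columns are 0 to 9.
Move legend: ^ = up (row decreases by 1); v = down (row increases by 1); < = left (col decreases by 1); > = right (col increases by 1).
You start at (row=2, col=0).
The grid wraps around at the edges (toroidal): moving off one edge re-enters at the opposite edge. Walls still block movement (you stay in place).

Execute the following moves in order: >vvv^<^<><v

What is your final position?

Answer: Final position: (row=0, col=9)

Derivation:
Start: (row=2, col=0)
  > (right): (row=2, col=0) -> (row=2, col=1)
  [×3]v (down): blocked, stay at (row=2, col=1)
  ^ (up): (row=2, col=1) -> (row=1, col=1)
  < (left): (row=1, col=1) -> (row=1, col=0)
  ^ (up): (row=1, col=0) -> (row=0, col=0)
  < (left): (row=0, col=0) -> (row=0, col=9)
  > (right): (row=0, col=9) -> (row=0, col=0)
  < (left): (row=0, col=0) -> (row=0, col=9)
  v (down): blocked, stay at (row=0, col=9)
Final: (row=0, col=9)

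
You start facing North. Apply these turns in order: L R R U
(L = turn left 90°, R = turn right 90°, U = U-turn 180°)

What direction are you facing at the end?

Answer: Final heading: West

Derivation:
Start: North
  L (left (90° counter-clockwise)) -> West
  R (right (90° clockwise)) -> North
  R (right (90° clockwise)) -> East
  U (U-turn (180°)) -> West
Final: West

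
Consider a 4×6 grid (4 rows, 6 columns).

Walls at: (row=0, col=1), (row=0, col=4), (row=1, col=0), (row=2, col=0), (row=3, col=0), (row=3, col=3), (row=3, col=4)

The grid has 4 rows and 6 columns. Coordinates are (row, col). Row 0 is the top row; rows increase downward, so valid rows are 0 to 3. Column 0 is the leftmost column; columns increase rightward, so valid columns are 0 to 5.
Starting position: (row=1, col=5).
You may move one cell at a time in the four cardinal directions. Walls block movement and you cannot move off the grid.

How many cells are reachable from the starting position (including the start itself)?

BFS flood-fill from (row=1, col=5):
  Distance 0: (row=1, col=5)
  Distance 1: (row=0, col=5), (row=1, col=4), (row=2, col=5)
  Distance 2: (row=1, col=3), (row=2, col=4), (row=3, col=5)
  Distance 3: (row=0, col=3), (row=1, col=2), (row=2, col=3)
  Distance 4: (row=0, col=2), (row=1, col=1), (row=2, col=2)
  Distance 5: (row=2, col=1), (row=3, col=2)
  Distance 6: (row=3, col=1)
Total reachable: 16 (grid has 17 open cells total)

Answer: Reachable cells: 16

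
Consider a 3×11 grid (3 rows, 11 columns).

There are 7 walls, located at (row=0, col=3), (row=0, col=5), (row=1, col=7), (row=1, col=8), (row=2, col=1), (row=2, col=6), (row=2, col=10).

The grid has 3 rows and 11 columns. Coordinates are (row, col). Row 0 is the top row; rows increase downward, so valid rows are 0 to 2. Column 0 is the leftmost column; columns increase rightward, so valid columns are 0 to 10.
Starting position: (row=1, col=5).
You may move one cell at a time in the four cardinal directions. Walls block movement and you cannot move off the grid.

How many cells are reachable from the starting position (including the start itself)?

Answer: Reachable cells: 26

Derivation:
BFS flood-fill from (row=1, col=5):
  Distance 0: (row=1, col=5)
  Distance 1: (row=1, col=4), (row=1, col=6), (row=2, col=5)
  Distance 2: (row=0, col=4), (row=0, col=6), (row=1, col=3), (row=2, col=4)
  Distance 3: (row=0, col=7), (row=1, col=2), (row=2, col=3)
  Distance 4: (row=0, col=2), (row=0, col=8), (row=1, col=1), (row=2, col=2)
  Distance 5: (row=0, col=1), (row=0, col=9), (row=1, col=0)
  Distance 6: (row=0, col=0), (row=0, col=10), (row=1, col=9), (row=2, col=0)
  Distance 7: (row=1, col=10), (row=2, col=9)
  Distance 8: (row=2, col=8)
  Distance 9: (row=2, col=7)
Total reachable: 26 (grid has 26 open cells total)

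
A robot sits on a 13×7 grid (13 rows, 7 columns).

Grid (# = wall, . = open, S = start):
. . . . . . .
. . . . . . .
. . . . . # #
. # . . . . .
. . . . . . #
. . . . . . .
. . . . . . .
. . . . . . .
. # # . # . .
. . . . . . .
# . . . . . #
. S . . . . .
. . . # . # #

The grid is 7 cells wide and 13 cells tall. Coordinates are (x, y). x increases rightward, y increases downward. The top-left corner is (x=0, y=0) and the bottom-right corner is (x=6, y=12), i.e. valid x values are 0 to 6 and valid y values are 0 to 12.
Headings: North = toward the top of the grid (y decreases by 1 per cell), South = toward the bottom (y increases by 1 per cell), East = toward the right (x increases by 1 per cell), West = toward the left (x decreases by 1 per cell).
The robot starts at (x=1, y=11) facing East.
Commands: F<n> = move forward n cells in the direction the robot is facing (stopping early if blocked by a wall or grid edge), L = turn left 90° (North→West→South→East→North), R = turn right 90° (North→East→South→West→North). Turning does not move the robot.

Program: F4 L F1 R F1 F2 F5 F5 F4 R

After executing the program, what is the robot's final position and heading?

Start: (x=1, y=11), facing East
  F4: move forward 4, now at (x=5, y=11)
  L: turn left, now facing North
  F1: move forward 1, now at (x=5, y=10)
  R: turn right, now facing East
  F1: move forward 0/1 (blocked), now at (x=5, y=10)
  F2: move forward 0/2 (blocked), now at (x=5, y=10)
  F5: move forward 0/5 (blocked), now at (x=5, y=10)
  F5: move forward 0/5 (blocked), now at (x=5, y=10)
  F4: move forward 0/4 (blocked), now at (x=5, y=10)
  R: turn right, now facing South
Final: (x=5, y=10), facing South

Answer: Final position: (x=5, y=10), facing South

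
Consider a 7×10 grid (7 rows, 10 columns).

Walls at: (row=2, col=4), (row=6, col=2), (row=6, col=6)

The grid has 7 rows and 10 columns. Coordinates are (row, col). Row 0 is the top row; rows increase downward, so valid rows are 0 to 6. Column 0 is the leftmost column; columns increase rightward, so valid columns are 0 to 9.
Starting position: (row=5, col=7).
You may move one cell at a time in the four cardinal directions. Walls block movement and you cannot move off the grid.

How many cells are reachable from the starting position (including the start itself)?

Answer: Reachable cells: 67

Derivation:
BFS flood-fill from (row=5, col=7):
  Distance 0: (row=5, col=7)
  Distance 1: (row=4, col=7), (row=5, col=6), (row=5, col=8), (row=6, col=7)
  Distance 2: (row=3, col=7), (row=4, col=6), (row=4, col=8), (row=5, col=5), (row=5, col=9), (row=6, col=8)
  Distance 3: (row=2, col=7), (row=3, col=6), (row=3, col=8), (row=4, col=5), (row=4, col=9), (row=5, col=4), (row=6, col=5), (row=6, col=9)
  Distance 4: (row=1, col=7), (row=2, col=6), (row=2, col=8), (row=3, col=5), (row=3, col=9), (row=4, col=4), (row=5, col=3), (row=6, col=4)
  Distance 5: (row=0, col=7), (row=1, col=6), (row=1, col=8), (row=2, col=5), (row=2, col=9), (row=3, col=4), (row=4, col=3), (row=5, col=2), (row=6, col=3)
  Distance 6: (row=0, col=6), (row=0, col=8), (row=1, col=5), (row=1, col=9), (row=3, col=3), (row=4, col=2), (row=5, col=1)
  Distance 7: (row=0, col=5), (row=0, col=9), (row=1, col=4), (row=2, col=3), (row=3, col=2), (row=4, col=1), (row=5, col=0), (row=6, col=1)
  Distance 8: (row=0, col=4), (row=1, col=3), (row=2, col=2), (row=3, col=1), (row=4, col=0), (row=6, col=0)
  Distance 9: (row=0, col=3), (row=1, col=2), (row=2, col=1), (row=3, col=0)
  Distance 10: (row=0, col=2), (row=1, col=1), (row=2, col=0)
  Distance 11: (row=0, col=1), (row=1, col=0)
  Distance 12: (row=0, col=0)
Total reachable: 67 (grid has 67 open cells total)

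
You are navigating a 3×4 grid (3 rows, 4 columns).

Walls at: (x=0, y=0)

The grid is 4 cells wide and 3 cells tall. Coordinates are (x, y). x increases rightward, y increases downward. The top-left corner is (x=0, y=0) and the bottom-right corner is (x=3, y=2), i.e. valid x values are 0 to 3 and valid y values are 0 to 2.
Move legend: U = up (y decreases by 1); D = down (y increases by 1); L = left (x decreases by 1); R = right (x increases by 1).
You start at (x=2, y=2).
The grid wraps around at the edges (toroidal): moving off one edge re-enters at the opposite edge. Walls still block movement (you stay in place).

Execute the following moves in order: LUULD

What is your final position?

Start: (x=2, y=2)
  L (left): (x=2, y=2) -> (x=1, y=2)
  U (up): (x=1, y=2) -> (x=1, y=1)
  U (up): (x=1, y=1) -> (x=1, y=0)
  L (left): blocked, stay at (x=1, y=0)
  D (down): (x=1, y=0) -> (x=1, y=1)
Final: (x=1, y=1)

Answer: Final position: (x=1, y=1)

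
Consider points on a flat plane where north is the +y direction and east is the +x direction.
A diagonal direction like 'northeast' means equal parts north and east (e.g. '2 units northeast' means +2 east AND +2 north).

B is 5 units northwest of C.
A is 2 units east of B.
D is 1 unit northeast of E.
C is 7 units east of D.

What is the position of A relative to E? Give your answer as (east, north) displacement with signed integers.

Answer: A is at (east=5, north=6) relative to E.

Derivation:
Place E at the origin (east=0, north=0).
  D is 1 unit northeast of E: delta (east=+1, north=+1); D at (east=1, north=1).
  C is 7 units east of D: delta (east=+7, north=+0); C at (east=8, north=1).
  B is 5 units northwest of C: delta (east=-5, north=+5); B at (east=3, north=6).
  A is 2 units east of B: delta (east=+2, north=+0); A at (east=5, north=6).
Therefore A relative to E: (east=5, north=6).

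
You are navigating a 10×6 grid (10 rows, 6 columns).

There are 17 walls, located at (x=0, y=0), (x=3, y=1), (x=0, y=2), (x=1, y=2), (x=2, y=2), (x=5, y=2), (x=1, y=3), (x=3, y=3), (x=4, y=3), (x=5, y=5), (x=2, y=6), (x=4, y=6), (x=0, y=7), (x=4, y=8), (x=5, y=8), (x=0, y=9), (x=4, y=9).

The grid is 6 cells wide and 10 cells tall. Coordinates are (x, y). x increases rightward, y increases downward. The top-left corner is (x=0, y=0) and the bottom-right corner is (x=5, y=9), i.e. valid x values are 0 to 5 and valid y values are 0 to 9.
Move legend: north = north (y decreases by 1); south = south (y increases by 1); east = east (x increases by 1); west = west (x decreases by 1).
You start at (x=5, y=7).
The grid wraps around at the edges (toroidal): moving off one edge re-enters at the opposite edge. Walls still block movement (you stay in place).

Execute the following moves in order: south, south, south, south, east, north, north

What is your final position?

Start: (x=5, y=7)
  [×4]south (south): blocked, stay at (x=5, y=7)
  east (east): blocked, stay at (x=5, y=7)
  north (north): (x=5, y=7) -> (x=5, y=6)
  north (north): blocked, stay at (x=5, y=6)
Final: (x=5, y=6)

Answer: Final position: (x=5, y=6)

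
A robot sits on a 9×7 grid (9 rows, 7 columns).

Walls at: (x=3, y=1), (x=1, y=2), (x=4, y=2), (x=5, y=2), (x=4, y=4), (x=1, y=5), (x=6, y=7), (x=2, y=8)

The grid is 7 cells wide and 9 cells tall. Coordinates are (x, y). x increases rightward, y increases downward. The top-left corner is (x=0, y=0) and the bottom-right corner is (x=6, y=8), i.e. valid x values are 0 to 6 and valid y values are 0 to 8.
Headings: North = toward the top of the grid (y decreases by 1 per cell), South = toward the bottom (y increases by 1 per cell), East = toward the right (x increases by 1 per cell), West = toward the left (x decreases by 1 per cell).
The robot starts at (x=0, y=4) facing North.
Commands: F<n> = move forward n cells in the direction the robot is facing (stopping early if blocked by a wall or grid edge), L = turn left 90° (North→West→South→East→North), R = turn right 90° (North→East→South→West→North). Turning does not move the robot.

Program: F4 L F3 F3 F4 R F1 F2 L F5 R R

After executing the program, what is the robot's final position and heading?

Start: (x=0, y=4), facing North
  F4: move forward 4, now at (x=0, y=0)
  L: turn left, now facing West
  F3: move forward 0/3 (blocked), now at (x=0, y=0)
  F3: move forward 0/3 (blocked), now at (x=0, y=0)
  F4: move forward 0/4 (blocked), now at (x=0, y=0)
  R: turn right, now facing North
  F1: move forward 0/1 (blocked), now at (x=0, y=0)
  F2: move forward 0/2 (blocked), now at (x=0, y=0)
  L: turn left, now facing West
  F5: move forward 0/5 (blocked), now at (x=0, y=0)
  R: turn right, now facing North
  R: turn right, now facing East
Final: (x=0, y=0), facing East

Answer: Final position: (x=0, y=0), facing East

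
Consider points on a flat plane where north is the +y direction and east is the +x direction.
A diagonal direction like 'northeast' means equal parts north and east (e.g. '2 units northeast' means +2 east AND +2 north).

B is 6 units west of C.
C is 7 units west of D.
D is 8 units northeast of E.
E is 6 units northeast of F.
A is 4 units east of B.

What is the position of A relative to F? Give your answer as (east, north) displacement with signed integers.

Answer: A is at (east=5, north=14) relative to F.

Derivation:
Place F at the origin (east=0, north=0).
  E is 6 units northeast of F: delta (east=+6, north=+6); E at (east=6, north=6).
  D is 8 units northeast of E: delta (east=+8, north=+8); D at (east=14, north=14).
  C is 7 units west of D: delta (east=-7, north=+0); C at (east=7, north=14).
  B is 6 units west of C: delta (east=-6, north=+0); B at (east=1, north=14).
  A is 4 units east of B: delta (east=+4, north=+0); A at (east=5, north=14).
Therefore A relative to F: (east=5, north=14).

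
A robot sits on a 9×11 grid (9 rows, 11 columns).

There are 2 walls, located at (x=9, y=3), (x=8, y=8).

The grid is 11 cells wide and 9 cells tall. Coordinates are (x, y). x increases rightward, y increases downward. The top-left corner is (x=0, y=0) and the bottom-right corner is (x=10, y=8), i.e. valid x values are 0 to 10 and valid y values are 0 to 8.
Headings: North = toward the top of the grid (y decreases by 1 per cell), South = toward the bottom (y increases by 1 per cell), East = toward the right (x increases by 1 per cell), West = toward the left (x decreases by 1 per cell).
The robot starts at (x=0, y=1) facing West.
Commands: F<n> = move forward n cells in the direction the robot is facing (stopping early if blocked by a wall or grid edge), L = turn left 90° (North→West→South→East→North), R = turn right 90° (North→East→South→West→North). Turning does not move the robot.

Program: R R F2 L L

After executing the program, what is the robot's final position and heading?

Answer: Final position: (x=2, y=1), facing West

Derivation:
Start: (x=0, y=1), facing West
  R: turn right, now facing North
  R: turn right, now facing East
  F2: move forward 2, now at (x=2, y=1)
  L: turn left, now facing North
  L: turn left, now facing West
Final: (x=2, y=1), facing West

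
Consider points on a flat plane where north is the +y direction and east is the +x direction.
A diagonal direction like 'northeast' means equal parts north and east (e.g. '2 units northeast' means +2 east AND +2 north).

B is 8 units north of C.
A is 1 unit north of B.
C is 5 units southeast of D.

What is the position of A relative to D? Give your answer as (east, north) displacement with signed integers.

Answer: A is at (east=5, north=4) relative to D.

Derivation:
Place D at the origin (east=0, north=0).
  C is 5 units southeast of D: delta (east=+5, north=-5); C at (east=5, north=-5).
  B is 8 units north of C: delta (east=+0, north=+8); B at (east=5, north=3).
  A is 1 unit north of B: delta (east=+0, north=+1); A at (east=5, north=4).
Therefore A relative to D: (east=5, north=4).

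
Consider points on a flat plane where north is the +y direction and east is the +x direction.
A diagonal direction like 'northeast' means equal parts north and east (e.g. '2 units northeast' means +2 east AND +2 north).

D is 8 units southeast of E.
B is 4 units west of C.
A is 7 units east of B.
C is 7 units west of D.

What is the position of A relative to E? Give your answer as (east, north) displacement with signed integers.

Place E at the origin (east=0, north=0).
  D is 8 units southeast of E: delta (east=+8, north=-8); D at (east=8, north=-8).
  C is 7 units west of D: delta (east=-7, north=+0); C at (east=1, north=-8).
  B is 4 units west of C: delta (east=-4, north=+0); B at (east=-3, north=-8).
  A is 7 units east of B: delta (east=+7, north=+0); A at (east=4, north=-8).
Therefore A relative to E: (east=4, north=-8).

Answer: A is at (east=4, north=-8) relative to E.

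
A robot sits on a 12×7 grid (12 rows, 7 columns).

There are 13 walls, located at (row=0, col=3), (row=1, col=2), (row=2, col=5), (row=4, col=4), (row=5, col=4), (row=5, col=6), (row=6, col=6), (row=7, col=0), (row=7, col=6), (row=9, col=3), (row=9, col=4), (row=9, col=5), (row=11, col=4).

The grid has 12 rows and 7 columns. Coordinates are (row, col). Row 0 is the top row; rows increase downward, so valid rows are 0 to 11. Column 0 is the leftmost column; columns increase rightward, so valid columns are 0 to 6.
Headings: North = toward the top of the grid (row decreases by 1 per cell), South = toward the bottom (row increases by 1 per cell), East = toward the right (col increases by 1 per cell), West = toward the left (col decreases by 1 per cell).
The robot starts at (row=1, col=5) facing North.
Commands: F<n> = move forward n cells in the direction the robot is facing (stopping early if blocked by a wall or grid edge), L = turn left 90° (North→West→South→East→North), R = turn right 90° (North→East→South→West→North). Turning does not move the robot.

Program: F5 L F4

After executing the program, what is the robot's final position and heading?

Answer: Final position: (row=0, col=4), facing West

Derivation:
Start: (row=1, col=5), facing North
  F5: move forward 1/5 (blocked), now at (row=0, col=5)
  L: turn left, now facing West
  F4: move forward 1/4 (blocked), now at (row=0, col=4)
Final: (row=0, col=4), facing West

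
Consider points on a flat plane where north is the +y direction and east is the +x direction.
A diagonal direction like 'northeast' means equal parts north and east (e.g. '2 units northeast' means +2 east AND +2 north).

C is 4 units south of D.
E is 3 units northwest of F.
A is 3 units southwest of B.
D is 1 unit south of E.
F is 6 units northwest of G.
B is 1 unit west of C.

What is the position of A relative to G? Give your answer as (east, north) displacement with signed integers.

Place G at the origin (east=0, north=0).
  F is 6 units northwest of G: delta (east=-6, north=+6); F at (east=-6, north=6).
  E is 3 units northwest of F: delta (east=-3, north=+3); E at (east=-9, north=9).
  D is 1 unit south of E: delta (east=+0, north=-1); D at (east=-9, north=8).
  C is 4 units south of D: delta (east=+0, north=-4); C at (east=-9, north=4).
  B is 1 unit west of C: delta (east=-1, north=+0); B at (east=-10, north=4).
  A is 3 units southwest of B: delta (east=-3, north=-3); A at (east=-13, north=1).
Therefore A relative to G: (east=-13, north=1).

Answer: A is at (east=-13, north=1) relative to G.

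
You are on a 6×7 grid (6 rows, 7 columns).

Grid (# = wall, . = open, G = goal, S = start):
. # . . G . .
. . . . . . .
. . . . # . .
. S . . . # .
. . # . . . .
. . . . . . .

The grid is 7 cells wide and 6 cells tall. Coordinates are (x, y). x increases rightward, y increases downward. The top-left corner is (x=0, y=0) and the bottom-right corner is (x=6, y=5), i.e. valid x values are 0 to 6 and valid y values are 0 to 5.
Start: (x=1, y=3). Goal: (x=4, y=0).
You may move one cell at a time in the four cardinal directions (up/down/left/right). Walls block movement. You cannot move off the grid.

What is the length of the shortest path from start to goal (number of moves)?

BFS from (x=1, y=3) until reaching (x=4, y=0):
  Distance 0: (x=1, y=3)
  Distance 1: (x=1, y=2), (x=0, y=3), (x=2, y=3), (x=1, y=4)
  Distance 2: (x=1, y=1), (x=0, y=2), (x=2, y=2), (x=3, y=3), (x=0, y=4), (x=1, y=5)
  Distance 3: (x=0, y=1), (x=2, y=1), (x=3, y=2), (x=4, y=3), (x=3, y=4), (x=0, y=5), (x=2, y=5)
  Distance 4: (x=0, y=0), (x=2, y=0), (x=3, y=1), (x=4, y=4), (x=3, y=5)
  Distance 5: (x=3, y=0), (x=4, y=1), (x=5, y=4), (x=4, y=5)
  Distance 6: (x=4, y=0), (x=5, y=1), (x=6, y=4), (x=5, y=5)  <- goal reached here
One shortest path (6 moves): (x=1, y=3) -> (x=2, y=3) -> (x=3, y=3) -> (x=3, y=2) -> (x=3, y=1) -> (x=4, y=1) -> (x=4, y=0)

Answer: Shortest path length: 6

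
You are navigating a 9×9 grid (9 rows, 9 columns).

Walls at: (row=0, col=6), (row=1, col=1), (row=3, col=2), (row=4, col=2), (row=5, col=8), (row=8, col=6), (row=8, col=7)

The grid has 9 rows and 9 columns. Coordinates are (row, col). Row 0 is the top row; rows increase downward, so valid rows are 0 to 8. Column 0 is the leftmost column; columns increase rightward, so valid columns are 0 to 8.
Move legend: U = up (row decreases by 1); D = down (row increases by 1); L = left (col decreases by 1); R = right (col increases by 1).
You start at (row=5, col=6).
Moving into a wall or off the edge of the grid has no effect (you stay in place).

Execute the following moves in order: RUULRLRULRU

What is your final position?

Start: (row=5, col=6)
  R (right): (row=5, col=6) -> (row=5, col=7)
  U (up): (row=5, col=7) -> (row=4, col=7)
  U (up): (row=4, col=7) -> (row=3, col=7)
  L (left): (row=3, col=7) -> (row=3, col=6)
  R (right): (row=3, col=6) -> (row=3, col=7)
  L (left): (row=3, col=7) -> (row=3, col=6)
  R (right): (row=3, col=6) -> (row=3, col=7)
  U (up): (row=3, col=7) -> (row=2, col=7)
  L (left): (row=2, col=7) -> (row=2, col=6)
  R (right): (row=2, col=6) -> (row=2, col=7)
  U (up): (row=2, col=7) -> (row=1, col=7)
Final: (row=1, col=7)

Answer: Final position: (row=1, col=7)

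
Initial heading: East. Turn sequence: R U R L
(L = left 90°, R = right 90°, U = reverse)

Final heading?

Answer: Final heading: North

Derivation:
Start: East
  R (right (90° clockwise)) -> South
  U (U-turn (180°)) -> North
  R (right (90° clockwise)) -> East
  L (left (90° counter-clockwise)) -> North
Final: North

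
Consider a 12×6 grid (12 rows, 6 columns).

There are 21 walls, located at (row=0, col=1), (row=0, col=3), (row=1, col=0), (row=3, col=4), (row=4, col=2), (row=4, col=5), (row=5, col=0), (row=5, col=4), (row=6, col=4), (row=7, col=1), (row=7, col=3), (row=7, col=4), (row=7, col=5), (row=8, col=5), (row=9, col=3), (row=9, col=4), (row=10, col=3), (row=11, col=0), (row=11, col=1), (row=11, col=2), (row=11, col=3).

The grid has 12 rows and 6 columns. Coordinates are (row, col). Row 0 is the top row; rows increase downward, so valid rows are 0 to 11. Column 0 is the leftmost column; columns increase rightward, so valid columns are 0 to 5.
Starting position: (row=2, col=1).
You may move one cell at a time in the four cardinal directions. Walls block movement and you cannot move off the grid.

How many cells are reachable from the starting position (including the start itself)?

BFS flood-fill from (row=2, col=1):
  Distance 0: (row=2, col=1)
  Distance 1: (row=1, col=1), (row=2, col=0), (row=2, col=2), (row=3, col=1)
  Distance 2: (row=1, col=2), (row=2, col=3), (row=3, col=0), (row=3, col=2), (row=4, col=1)
  Distance 3: (row=0, col=2), (row=1, col=3), (row=2, col=4), (row=3, col=3), (row=4, col=0), (row=5, col=1)
  Distance 4: (row=1, col=4), (row=2, col=5), (row=4, col=3), (row=5, col=2), (row=6, col=1)
  Distance 5: (row=0, col=4), (row=1, col=5), (row=3, col=5), (row=4, col=4), (row=5, col=3), (row=6, col=0), (row=6, col=2)
  Distance 6: (row=0, col=5), (row=6, col=3), (row=7, col=0), (row=7, col=2)
  Distance 7: (row=8, col=0), (row=8, col=2)
  Distance 8: (row=8, col=1), (row=8, col=3), (row=9, col=0), (row=9, col=2)
  Distance 9: (row=8, col=4), (row=9, col=1), (row=10, col=0), (row=10, col=2)
  Distance 10: (row=10, col=1)
Total reachable: 43 (grid has 51 open cells total)

Answer: Reachable cells: 43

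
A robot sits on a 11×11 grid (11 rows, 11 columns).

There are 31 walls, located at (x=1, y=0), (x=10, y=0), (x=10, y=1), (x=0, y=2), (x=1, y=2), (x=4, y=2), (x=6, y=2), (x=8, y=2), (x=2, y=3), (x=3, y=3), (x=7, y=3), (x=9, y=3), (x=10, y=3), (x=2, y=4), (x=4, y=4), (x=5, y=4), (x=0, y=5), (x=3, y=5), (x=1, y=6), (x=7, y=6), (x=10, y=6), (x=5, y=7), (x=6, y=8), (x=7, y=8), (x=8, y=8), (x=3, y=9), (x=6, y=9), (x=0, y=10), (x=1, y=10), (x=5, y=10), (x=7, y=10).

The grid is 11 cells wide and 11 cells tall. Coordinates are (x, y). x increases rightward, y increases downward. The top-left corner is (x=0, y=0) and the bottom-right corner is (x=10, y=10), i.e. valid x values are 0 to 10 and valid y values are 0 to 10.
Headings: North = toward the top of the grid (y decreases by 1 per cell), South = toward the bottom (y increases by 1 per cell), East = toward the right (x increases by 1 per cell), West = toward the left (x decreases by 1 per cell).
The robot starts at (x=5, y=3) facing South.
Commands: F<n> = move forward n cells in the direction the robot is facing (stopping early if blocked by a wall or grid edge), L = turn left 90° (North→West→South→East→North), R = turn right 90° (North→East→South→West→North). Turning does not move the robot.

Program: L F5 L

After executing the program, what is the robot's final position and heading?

Answer: Final position: (x=6, y=3), facing North

Derivation:
Start: (x=5, y=3), facing South
  L: turn left, now facing East
  F5: move forward 1/5 (blocked), now at (x=6, y=3)
  L: turn left, now facing North
Final: (x=6, y=3), facing North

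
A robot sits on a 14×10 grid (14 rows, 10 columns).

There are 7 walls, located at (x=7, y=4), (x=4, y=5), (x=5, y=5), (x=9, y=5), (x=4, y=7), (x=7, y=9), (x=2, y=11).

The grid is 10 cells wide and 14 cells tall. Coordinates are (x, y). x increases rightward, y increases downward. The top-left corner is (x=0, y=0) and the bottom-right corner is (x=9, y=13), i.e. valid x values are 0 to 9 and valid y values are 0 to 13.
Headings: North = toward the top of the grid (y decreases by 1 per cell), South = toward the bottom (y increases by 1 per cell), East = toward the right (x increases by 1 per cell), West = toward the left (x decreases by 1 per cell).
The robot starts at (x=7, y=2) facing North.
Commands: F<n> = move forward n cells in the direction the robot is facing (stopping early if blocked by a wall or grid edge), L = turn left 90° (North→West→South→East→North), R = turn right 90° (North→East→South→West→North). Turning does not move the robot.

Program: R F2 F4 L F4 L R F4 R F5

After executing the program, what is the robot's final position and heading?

Answer: Final position: (x=9, y=0), facing East

Derivation:
Start: (x=7, y=2), facing North
  R: turn right, now facing East
  F2: move forward 2, now at (x=9, y=2)
  F4: move forward 0/4 (blocked), now at (x=9, y=2)
  L: turn left, now facing North
  F4: move forward 2/4 (blocked), now at (x=9, y=0)
  L: turn left, now facing West
  R: turn right, now facing North
  F4: move forward 0/4 (blocked), now at (x=9, y=0)
  R: turn right, now facing East
  F5: move forward 0/5 (blocked), now at (x=9, y=0)
Final: (x=9, y=0), facing East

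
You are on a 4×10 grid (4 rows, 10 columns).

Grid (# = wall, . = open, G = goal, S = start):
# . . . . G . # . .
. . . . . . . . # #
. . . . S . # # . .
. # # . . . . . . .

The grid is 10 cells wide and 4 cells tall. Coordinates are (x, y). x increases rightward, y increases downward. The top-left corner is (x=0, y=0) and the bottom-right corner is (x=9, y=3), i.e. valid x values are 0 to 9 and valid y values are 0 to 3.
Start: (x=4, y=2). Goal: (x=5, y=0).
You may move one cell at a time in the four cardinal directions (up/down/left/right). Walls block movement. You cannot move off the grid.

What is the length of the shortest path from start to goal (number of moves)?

BFS from (x=4, y=2) until reaching (x=5, y=0):
  Distance 0: (x=4, y=2)
  Distance 1: (x=4, y=1), (x=3, y=2), (x=5, y=2), (x=4, y=3)
  Distance 2: (x=4, y=0), (x=3, y=1), (x=5, y=1), (x=2, y=2), (x=3, y=3), (x=5, y=3)
  Distance 3: (x=3, y=0), (x=5, y=0), (x=2, y=1), (x=6, y=1), (x=1, y=2), (x=6, y=3)  <- goal reached here
One shortest path (3 moves): (x=4, y=2) -> (x=5, y=2) -> (x=5, y=1) -> (x=5, y=0)

Answer: Shortest path length: 3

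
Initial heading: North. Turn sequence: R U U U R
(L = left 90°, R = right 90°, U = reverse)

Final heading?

Start: North
  R (right (90° clockwise)) -> East
  U (U-turn (180°)) -> West
  U (U-turn (180°)) -> East
  U (U-turn (180°)) -> West
  R (right (90° clockwise)) -> North
Final: North

Answer: Final heading: North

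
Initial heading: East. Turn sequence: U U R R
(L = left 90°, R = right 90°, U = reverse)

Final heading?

Answer: Final heading: West

Derivation:
Start: East
  U (U-turn (180°)) -> West
  U (U-turn (180°)) -> East
  R (right (90° clockwise)) -> South
  R (right (90° clockwise)) -> West
Final: West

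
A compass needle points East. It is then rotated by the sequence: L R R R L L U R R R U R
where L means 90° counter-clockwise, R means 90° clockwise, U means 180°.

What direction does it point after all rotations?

Answer: Final heading: East

Derivation:
Start: East
  L (left (90° counter-clockwise)) -> North
  R (right (90° clockwise)) -> East
  R (right (90° clockwise)) -> South
  R (right (90° clockwise)) -> West
  L (left (90° counter-clockwise)) -> South
  L (left (90° counter-clockwise)) -> East
  U (U-turn (180°)) -> West
  R (right (90° clockwise)) -> North
  R (right (90° clockwise)) -> East
  R (right (90° clockwise)) -> South
  U (U-turn (180°)) -> North
  R (right (90° clockwise)) -> East
Final: East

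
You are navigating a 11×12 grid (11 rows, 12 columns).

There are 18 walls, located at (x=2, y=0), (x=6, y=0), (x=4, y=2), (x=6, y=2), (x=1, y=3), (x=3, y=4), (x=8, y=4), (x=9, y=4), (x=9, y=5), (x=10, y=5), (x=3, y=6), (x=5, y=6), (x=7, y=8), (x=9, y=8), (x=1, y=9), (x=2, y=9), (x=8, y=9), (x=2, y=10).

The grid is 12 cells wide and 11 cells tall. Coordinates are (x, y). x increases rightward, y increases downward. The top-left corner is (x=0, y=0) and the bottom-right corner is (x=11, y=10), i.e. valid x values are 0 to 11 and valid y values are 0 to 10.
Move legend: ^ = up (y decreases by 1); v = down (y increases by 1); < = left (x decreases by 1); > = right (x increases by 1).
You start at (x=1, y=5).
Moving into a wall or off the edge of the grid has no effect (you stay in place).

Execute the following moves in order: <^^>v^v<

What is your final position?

Answer: Final position: (x=0, y=4)

Derivation:
Start: (x=1, y=5)
  < (left): (x=1, y=5) -> (x=0, y=5)
  ^ (up): (x=0, y=5) -> (x=0, y=4)
  ^ (up): (x=0, y=4) -> (x=0, y=3)
  > (right): blocked, stay at (x=0, y=3)
  v (down): (x=0, y=3) -> (x=0, y=4)
  ^ (up): (x=0, y=4) -> (x=0, y=3)
  v (down): (x=0, y=3) -> (x=0, y=4)
  < (left): blocked, stay at (x=0, y=4)
Final: (x=0, y=4)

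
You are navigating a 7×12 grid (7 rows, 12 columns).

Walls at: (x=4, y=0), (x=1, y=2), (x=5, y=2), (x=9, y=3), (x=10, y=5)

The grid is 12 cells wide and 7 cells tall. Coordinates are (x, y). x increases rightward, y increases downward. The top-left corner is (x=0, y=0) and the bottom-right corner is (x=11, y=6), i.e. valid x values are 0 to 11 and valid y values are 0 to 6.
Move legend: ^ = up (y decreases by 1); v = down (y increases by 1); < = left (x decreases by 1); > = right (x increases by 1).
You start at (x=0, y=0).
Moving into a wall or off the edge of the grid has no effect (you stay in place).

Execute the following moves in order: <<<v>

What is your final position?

Start: (x=0, y=0)
  [×3]< (left): blocked, stay at (x=0, y=0)
  v (down): (x=0, y=0) -> (x=0, y=1)
  > (right): (x=0, y=1) -> (x=1, y=1)
Final: (x=1, y=1)

Answer: Final position: (x=1, y=1)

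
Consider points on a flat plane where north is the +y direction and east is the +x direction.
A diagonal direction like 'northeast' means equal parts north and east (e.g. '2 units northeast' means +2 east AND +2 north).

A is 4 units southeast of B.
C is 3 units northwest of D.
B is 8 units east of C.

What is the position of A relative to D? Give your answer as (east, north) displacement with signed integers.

Place D at the origin (east=0, north=0).
  C is 3 units northwest of D: delta (east=-3, north=+3); C at (east=-3, north=3).
  B is 8 units east of C: delta (east=+8, north=+0); B at (east=5, north=3).
  A is 4 units southeast of B: delta (east=+4, north=-4); A at (east=9, north=-1).
Therefore A relative to D: (east=9, north=-1).

Answer: A is at (east=9, north=-1) relative to D.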